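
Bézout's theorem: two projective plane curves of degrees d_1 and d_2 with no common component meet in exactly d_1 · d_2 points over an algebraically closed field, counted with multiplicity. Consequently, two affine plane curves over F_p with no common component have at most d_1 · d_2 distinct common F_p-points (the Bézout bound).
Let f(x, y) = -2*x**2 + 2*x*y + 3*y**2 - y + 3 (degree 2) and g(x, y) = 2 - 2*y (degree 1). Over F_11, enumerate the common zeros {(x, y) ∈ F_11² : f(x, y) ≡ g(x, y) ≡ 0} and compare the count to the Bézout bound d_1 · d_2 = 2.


Common zeros: {(6, 1)}; count = 1; Bézout bound = 2.

deg(f) = 2, deg(g) = 1, so Bézout bound = 2.
Scan x ∈ F_11. For each x, list the y ∈ F_11 with f(x, y) ≡ 0 and those with g(x, y) ≡ 0 (mod 11); the common zeros in that column are the intersection.
  x = 0: f ≡ 0 at y ∈ {7, 8}; g ≡ 0 at y ∈ {1}; common: ∅.
  x = 1: f ≡ 0 at y ∈ {9}; g ≡ 0 at y ∈ {1}; common: ∅.
  x = 2: f ≡ 0 at y ∈ {4, 6}; g ≡ 0 at y ∈ {1}; common: ∅.
  x = 3: f ≡ 0 at y ∈ ∅; g ≡ 0 at y ∈ {1}; common: ∅.
  x = 4: f ≡ 0 at y ∈ {6, 10}; g ≡ 0 at y ∈ {1}; common: ∅.
  x = 5: f ≡ 0 at y ∈ ∅; g ≡ 0 at y ∈ {1}; common: ∅.
  x = 6: f ≡ 0 at y ∈ {1, 10}; g ≡ 0 at y ∈ {1}; common: {1}.
  x = 7: f ≡ 0 at y ∈ {7}; g ≡ 0 at y ∈ {1}; common: ∅.
  x = 8: f ≡ 0 at y ∈ {8, 9}; g ≡ 0 at y ∈ {1}; common: ∅.
  x = 9: f ≡ 0 at y ∈ ∅; g ≡ 0 at y ∈ {1}; common: ∅.
  x = 10: f ≡ 0 at y ∈ ∅; g ≡ 0 at y ∈ {1}; common: ∅.
Collecting: common zeros = {(6, 1)}, so the count is 1.
Comparison with the Bézout bound: 1 ≤ 2 = deg(f)·deg(g), as expected for curves with no common component (the affine F_11-count falls short of the bound because intersections may lie at infinity, over extension fields, or carry multiplicity).


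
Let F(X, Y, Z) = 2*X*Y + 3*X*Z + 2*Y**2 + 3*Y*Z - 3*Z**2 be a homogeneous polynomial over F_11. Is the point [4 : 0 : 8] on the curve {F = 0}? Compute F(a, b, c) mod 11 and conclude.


F(4,0,8) ≡ 3 (mod 11); P is NOT on the curve.

Evaluate F(4, 0, 8) term-by-term (mod 11).
  2*X*Y ↦ 2·4·0·1 = 0
  3*X*Z ↦ 3·4·1·8 = 96
  2*Y**2 ↦ 2·1·0·1 = 0
  3*Y*Z ↦ 3·1·0·8 = 0
  -3*Z**2 ↦ -3·1·1·64 = -192
Sum: F(4, 0, 8) = (0) + (96) + (0) + (0) + (-192) = -96.
Reducing mod 11: -96 ≡ 3 (mod 11).
Since F(a, b, c) ≡ 3 ≠ 0 (mod 11), P does NOT lie on the curve.


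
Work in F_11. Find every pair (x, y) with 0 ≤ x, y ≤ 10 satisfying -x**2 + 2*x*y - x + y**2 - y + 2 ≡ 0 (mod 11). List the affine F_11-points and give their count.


Affine F_11-points: {(0, 5), (0, 7), (1, 0), (1, 10), (2, 1), (2, 7), (4, 2), (7, 10), (9, 0), (9, 5), (10, 1), (10, 2)}; count = 12.

For each of the 121 pairs (x, y) ∈ F_11², evaluate f(x, y) mod 11. Record the zeros.
  x = 0: [0↦2, 1↦2, 2↦4, 3↦8, 4↦3, 5↦0, 6↦10, 7↦0, 8↦3, 9↦8, 10↦4]  zeros at y ∈ {5, 7}
  x = 1: [0↦0, 1↦2, 2↦6, 3↦1, 4↦9, 5↦8, 6↦9, 7↦1, 8↦6, 9↦2, 10↦0]  zeros at y ∈ {0, 10}
  x = 2: [0↦7, 1↦0, 2↦6, 3↦3, 4↦2, 5↦3, 6↦6, 7↦0, 8↦7, 9↦5, 10↦5]  zeros at y ∈ {1, 7}
  x = 3: [0↦1, 1↦7, 2↦4, 3↦3, 4↦4, 5↦7, 6↦1, 7↦8, 8↦6, 9↦6, 10↦8]  zeros at y ∈ ∅
  x = 4: [0↦4, 1↦1, 2↦0, 3↦1, 4↦4, 5↦9, 6↦5, 7↦3, 8↦3, 9↦5, 10↦9]  zeros at y ∈ {2}
  x = 5: [0↦5, 1↦4, 2↦5, 3↦8, 4↦2, 5↦9, 6↦7, 7↦7, 8↦9, 9↦2, 10↦8]  zeros at y ∈ ∅
  x = 6: [0↦4, 1↦5, 2↦8, 3↦2, 4↦9, 5↦7, 6↦7, 7↦9, 8↦2, 9↦8, 10↦5]  zeros at y ∈ ∅
  x = 7: [0↦1, 1↦4, 2↦9, 3↦5, 4↦3, 5↦3, 6↦5, 7↦9, 8↦4, 9↦1, 10↦0]  zeros at y ∈ {10}
  x = 8: [0↦7, 1↦1, 2↦8, 3↦6, 4↦6, 5↦8, 6↦1, 7↦7, 8↦4, 9↦3, 10↦4]  zeros at y ∈ ∅
  x = 9: [0↦0, 1↦7, 2↦5, 3↦5, 4↦7, 5↦0, 6↦6, 7↦3, 8↦2, 9↦3, 10↦6]  zeros at y ∈ {0, 5}
  x = 10: [0↦2, 1↦0, 2↦0, 3↦2, 4↦6, 5↦1, 6↦9, 7↦8, 8↦9, 9↦1, 10↦6]  zeros at y ∈ {1, 2}
Collecting zeros: affine points = {(0, 5), (0, 7), (1, 0), (1, 10), (2, 1), (2, 7), (4, 2), (7, 10), (9, 0), (9, 5), (10, 1), (10, 2)}.
Total count |C(F_11)_aff| = 12.


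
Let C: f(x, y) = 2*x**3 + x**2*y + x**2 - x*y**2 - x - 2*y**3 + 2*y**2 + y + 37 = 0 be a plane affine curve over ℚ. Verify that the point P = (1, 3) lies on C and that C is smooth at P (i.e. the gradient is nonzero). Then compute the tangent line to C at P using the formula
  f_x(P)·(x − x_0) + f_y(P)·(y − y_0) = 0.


Tangent line at P: 4*x - 46*y + 134 = 0.

Step 1: f(1, 3) = 0, so P lies on C.
Step 2: partial derivatives
  f_x(x, y) = 6*x**2 + 2*x*y + 2*x - y**2 - 1, f_y(x, y) = x**2 - 2*x*y - 6*y**2 + 4*y + 1.
  f_x(P) = 4, f_y(P) = -46 (gradient nonzero, so P is smooth).
Step 3: tangent line at P: 4·(x − 1) + -46·(y − 3) = 0.
Expanding: 4*x - 46*y + 134 = 0.


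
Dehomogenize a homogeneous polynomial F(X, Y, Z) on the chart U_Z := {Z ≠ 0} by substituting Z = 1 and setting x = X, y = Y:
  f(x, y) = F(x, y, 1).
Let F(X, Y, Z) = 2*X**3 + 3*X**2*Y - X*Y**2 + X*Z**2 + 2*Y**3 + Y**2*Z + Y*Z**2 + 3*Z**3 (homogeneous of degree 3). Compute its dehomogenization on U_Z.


f(x, y) = 2*x**3 + 3*x**2*y - x*y**2 + x + 2*y**3 + y**2 + y + 3

On U_Z we set Z = 1. Each monomial c·X^i·Y^j·Z^k in F becomes c·x^i·y^j·1^k = c·x^i·y^j.
Substituting Z = 1: F(X, Y, 1) = 2*x**3 + 3*x**2*y - x*y**2 + x + 2*y**3 + y**2 + y + 3.
Note: deg(f) ≤ deg(F) = 3; strict inequality happens when F is divisible by Z (lost terms).


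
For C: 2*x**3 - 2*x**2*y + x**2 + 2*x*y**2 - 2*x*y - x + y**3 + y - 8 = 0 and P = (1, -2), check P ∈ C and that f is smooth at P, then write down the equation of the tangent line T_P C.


Tangent line at P: 27*x + y - 25 = 0.

Step 1: f(1, -2) = 0, so P lies on C.
Step 2: partial derivatives
  f_x(x, y) = 6*x**2 - 4*x*y + 2*x + 2*y**2 - 2*y - 1, f_y(x, y) = -2*x**2 + 4*x*y - 2*x + 3*y**2 + 1.
  f_x(P) = 27, f_y(P) = 1 (gradient nonzero, so P is smooth).
Step 3: tangent line at P: 27·(x − 1) + 1·(y − -2) = 0.
Expanding: 27*x + y - 25 = 0.


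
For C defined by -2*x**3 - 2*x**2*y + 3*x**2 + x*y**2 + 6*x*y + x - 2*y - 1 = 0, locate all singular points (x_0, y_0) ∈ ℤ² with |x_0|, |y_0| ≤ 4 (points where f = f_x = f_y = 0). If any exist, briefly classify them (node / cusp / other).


Singular points: {(1, -1)}; classification: node.

Compute partial derivatives:
  f_x = -6*x**2 - 4*x*y + 6*x + y**2 + 6*y + 1.
  f_y = -2*x**2 + 2*x*y + 6*x - 2.
Scan x_0 ∈ {−4, ..., 4}. For each x_0, f_y(x_0, y) is a polynomial in y; find its integer roots y ∈ {−4, ..., 4}, then test f_x and f at those candidates.
  x = -4: f_y(-4, y) = -8*y - 58; no integer root y with |y| ≤ 4.
  x = -3: f_y(-3, y) = -6*y - 38; no integer root y with |y| ≤ 4.
  x = -2: f_y(-2, y) = -4*y - 22; no integer root y with |y| ≤ 4.
  x = -1: f_y(-1, y) = -2*y - 10; no integer root y with |y| ≤ 4.
  x = 0: f_y(0, y) = -2; no integer root y with |y| ≤ 4.
  x = 1: f_y(1, y) = 2*y + 2; vanishes at y ∈ {-1}. (1, -1): f_x = 0, f = 0 — SINGULAR.
  x = 2: f_y(2, y) = 4*y + 2; no integer root y with |y| ≤ 4.
  x = 3: f_y(3, y) = 6*y - 2; no integer root y with |y| ≤ 4.
  x = 4: f_y(4, y) = 8*y - 10; no integer root y with |y| ≤ 4.
Only singular point on the grid: (1, -1).
Classify: substitute x = 1 + u, y = -1 + v and expand: f = -2*u**3 - 2*u**2*v - u**2 + u*v**2 + v**2.
No constant or linear terms (consistent with a singular point). Quadratic part: -u**2 + v**2. Cubic part: -2*u**3 - 2*u**2*v + u*v**2.
The quadratic part v**2 - u**2 = (v − u)(v + u) splits into two distinct linear factors, so there are two distinct tangent lines y − -1 = ±(x − 1) — this is a node (ordinary double point).
Classification: node.


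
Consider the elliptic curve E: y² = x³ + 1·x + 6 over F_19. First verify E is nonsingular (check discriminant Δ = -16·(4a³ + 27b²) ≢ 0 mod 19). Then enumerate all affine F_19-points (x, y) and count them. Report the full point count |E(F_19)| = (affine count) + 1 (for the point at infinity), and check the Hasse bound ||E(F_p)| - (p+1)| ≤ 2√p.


Affine points = {(0, 5), (0, 14), (2, 4), (2, 15), (3, 6), (3, 13), (4, 6), (4, 13), (6, 0), (10, 3), (10, 16), (12, 6), (12, 13), (14, 3), (14, 16), (18, 2), (18, 17)}; affine count = 17; |E(F_19)| = 18.

Discriminant check: Δ ∝ 4a³ + 27b² = 4·1³ + 27·6² = 4·1 + 27·36 ≡ 7 (mod 19). Nonzero ⇒ E is nonsingular.
For each x ∈ F_19, compute rhs = x³ + 1·x + 6 mod 19, then count y ∈ F_19 with y² ≡ rhs.
  x = 0: rhs = 6, matching y values: 5, 14 (2 points).
  x = 1: rhs = 8, matching y values: none (0 points).
  x = 2: rhs = 16, matching y values: 4, 15 (2 points).
  x = 3: rhs = 17, matching y values: 6, 13 (2 points).
  x = 4: rhs = 17, matching y values: 6, 13 (2 points).
  x = 5: rhs = 3, matching y values: none (0 points).
  x = 6: rhs = 0, matching y values: 0 (1 points).
  x = 7: rhs = 14, matching y values: none (0 points).
  x = 8: rhs = 13, matching y values: none (0 points).
  x = 9: rhs = 3, matching y values: none (0 points).
  x = 10: rhs = 9, matching y values: 3, 16 (2 points).
  x = 11: rhs = 18, matching y values: none (0 points).
  x = 12: rhs = 17, matching y values: 6, 13 (2 points).
  x = 13: rhs = 12, matching y values: none (0 points).
  x = 14: rhs = 9, matching y values: 3, 16 (2 points).
  x = 15: rhs = 14, matching y values: none (0 points).
  x = 16: rhs = 14, matching y values: none (0 points).
  x = 17: rhs = 15, matching y values: none (0 points).
  x = 18: rhs = 4, matching y values: 2, 17 (2 points).
Total affine count: 17.
Full point count |E(F_19)| = 17 + 1 = 18.
Hasse bound: |18 − (19+1)| = |-2| = 2 ≤ 2√19 ≈ 8.7178 ✓.


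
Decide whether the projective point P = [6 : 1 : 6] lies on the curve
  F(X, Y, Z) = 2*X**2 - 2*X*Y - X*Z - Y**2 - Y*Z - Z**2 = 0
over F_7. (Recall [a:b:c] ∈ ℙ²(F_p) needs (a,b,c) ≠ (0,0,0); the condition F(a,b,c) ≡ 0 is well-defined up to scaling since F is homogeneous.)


F(6,1,6) ≡ 2 (mod 7); P is NOT on the curve.

Evaluate F(6, 1, 6) term-by-term (mod 7).
  2*X**2 ↦ 2·36·1·1 = 72
  -2*X*Y ↦ -2·6·1·1 = -12
  -X*Z ↦ -1·6·1·6 = -36
  -Y**2 ↦ -1·1·1·1 = -1
  -Y*Z ↦ -1·1·1·6 = -6
  -Z**2 ↦ -1·1·1·36 = -36
Sum: F(6, 1, 6) = (72) + (-12) + (-36) + (-1) + (-6) + (-36) = -19.
Reducing mod 7: -19 ≡ 2 (mod 7).
Since F(a, b, c) ≡ 2 ≠ 0 (mod 7), P does NOT lie on the curve.


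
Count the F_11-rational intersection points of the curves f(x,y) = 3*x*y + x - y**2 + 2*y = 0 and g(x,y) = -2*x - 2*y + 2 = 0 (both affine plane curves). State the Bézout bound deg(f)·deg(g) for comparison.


Common zeros: ∅; count = 0; Bézout bound = 2.

deg(f) = 2, deg(g) = 1, so Bézout bound = 2.
Scan x ∈ F_11. For each x, list the y ∈ F_11 with f(x, y) ≡ 0 and those with g(x, y) ≡ 0 (mod 11); the common zeros in that column are the intersection.
  x = 0: f ≡ 0 at y ∈ {0, 2}; g ≡ 0 at y ∈ {1}; common: ∅.
  x = 1: f ≡ 0 at y ∈ ∅; g ≡ 0 at y ∈ {0}; common: ∅.
  x = 2: f ≡ 0 at y ∈ ∅; g ≡ 0 at y ∈ {10}; common: ∅.
  x = 3: f ≡ 0 at y ∈ {5, 6}; g ≡ 0 at y ∈ {9}; common: ∅.
  x = 4: f ≡ 0 at y ∈ {4, 10}; g ≡ 0 at y ∈ {8}; common: ∅.
  x = 5: f ≡ 0 at y ∈ {8, 9}; g ≡ 0 at y ∈ {7}; common: ∅.
  x = 6: f ≡ 0 at y ∈ ∅; g ≡ 0 at y ∈ {6}; common: ∅.
  x = 7: f ≡ 0 at y ∈ ∅; g ≡ 0 at y ∈ {5}; common: ∅.
  x = 8: f ≡ 0 at y ∈ {1, 3}; g ≡ 0 at y ∈ {4}; common: ∅.
  x = 9: f ≡ 0 at y ∈ ∅; g ≡ 0 at y ∈ {3}; common: ∅.
  x = 10: f ≡ 0 at y ∈ ∅; g ≡ 0 at y ∈ {2}; common: ∅.
Collecting: common zeros = ∅, so the count is 0.
Comparison with the Bézout bound: 0 ≤ 2 = deg(f)·deg(g), as expected for curves with no common component (the affine F_11-count falls short of the bound because intersections may lie at infinity, over extension fields, or carry multiplicity).


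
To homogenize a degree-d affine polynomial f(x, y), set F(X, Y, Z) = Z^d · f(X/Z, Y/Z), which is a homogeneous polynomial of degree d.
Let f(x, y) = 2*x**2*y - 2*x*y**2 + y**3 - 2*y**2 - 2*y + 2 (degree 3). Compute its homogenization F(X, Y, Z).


F(X, Y, Z) = 2*X**2*Y - 2*X*Y**2 + Y**3 - 2*Y**2*Z - 2*Y*Z**2 + 2*Z**3

deg(f) = 3.
Substitute x = X/Z, y = Y/Z into f, then multiply by Z^3.
  monomial 2·x^2·y^1 ↦ 2·X^2·Y^1·Z^0.
  monomial -2·x^1·y^2 ↦ -2·X^1·Y^2·Z^0.
  monomial 1·x^0·y^3 ↦ 1·X^0·Y^3·Z^0.
  monomial -2·x^0·y^2 ↦ -2·X^0·Y^2·Z^1.
  monomial -2·x^0·y^1 ↦ -2·X^0·Y^1·Z^2.
  monomial 2·x^0·y^0 ↦ 2·X^0·Y^0·Z^3.
Collecting: F(X, Y, Z) = 2*X**2*Y - 2*X*Y**2 + Y**3 - 2*Y**2*Z - 2*Y*Z**2 + 2*Z**3.


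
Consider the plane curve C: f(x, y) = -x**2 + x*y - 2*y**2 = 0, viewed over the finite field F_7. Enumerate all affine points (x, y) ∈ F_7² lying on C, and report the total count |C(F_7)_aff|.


Affine F_7-points: {(0, 0), (1, 2), (2, 4), (3, 6), (4, 1), (5, 3), (6, 5)}; count = 7.

For each of the 49 pairs (x, y) ∈ F_7², evaluate f(x, y) mod 7. Record the zeros.
  x = 0: [0↦0, 1↦5, 2↦6, 3↦3, 4↦3, 5↦6, 6↦5]  zeros at y ∈ {0}
  x = 1: [0↦6, 1↦5, 2↦0, 3↦5, 4↦6, 5↦3, 6↦3]  zeros at y ∈ {2}
  x = 2: [0↦3, 1↦3, 2↦6, 3↦5, 4↦0, 5↦5, 6↦6]  zeros at y ∈ {4}
  x = 3: [0↦5, 1↦6, 2↦3, 3↦3, 4↦6, 5↦5, 6↦0]  zeros at y ∈ {6}
  x = 4: [0↦5, 1↦0, 2↦5, 3↦6, 4↦3, 5↦3, 6↦6]  zeros at y ∈ {1}
  x = 5: [0↦3, 1↦6, 2↦5, 3↦0, 4↦5, 5↦6, 6↦3]  zeros at y ∈ {3}
  x = 6: [0↦6, 1↦3, 2↦3, 3↦6, 4↦5, 5↦0, 6↦5]  zeros at y ∈ {5}
Collecting zeros: affine points = {(0, 0), (1, 2), (2, 4), (3, 6), (4, 1), (5, 3), (6, 5)}.
Total count |C(F_7)_aff| = 7.


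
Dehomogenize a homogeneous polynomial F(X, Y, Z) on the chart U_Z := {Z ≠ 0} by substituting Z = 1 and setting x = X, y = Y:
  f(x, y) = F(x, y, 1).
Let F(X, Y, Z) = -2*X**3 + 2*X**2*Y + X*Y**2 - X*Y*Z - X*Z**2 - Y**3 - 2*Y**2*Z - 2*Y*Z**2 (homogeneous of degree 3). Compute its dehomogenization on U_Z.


f(x, y) = -2*x**3 + 2*x**2*y + x*y**2 - x*y - x - y**3 - 2*y**2 - 2*y

On U_Z we set Z = 1. Each monomial c·X^i·Y^j·Z^k in F becomes c·x^i·y^j·1^k = c·x^i·y^j.
Substituting Z = 1: F(X, Y, 1) = -2*x**3 + 2*x**2*y + x*y**2 - x*y - x - y**3 - 2*y**2 - 2*y.
Note: deg(f) ≤ deg(F) = 3; strict inequality happens when F is divisible by Z (lost terms).


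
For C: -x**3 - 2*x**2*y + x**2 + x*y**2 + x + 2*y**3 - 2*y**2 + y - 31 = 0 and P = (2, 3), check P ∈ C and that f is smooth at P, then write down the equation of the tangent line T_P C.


Tangent line at P: -22*x + 47*y - 97 = 0.

Step 1: f(2, 3) = 0, so P lies on C.
Step 2: partial derivatives
  f_x(x, y) = -3*x**2 - 4*x*y + 2*x + y**2 + 1, f_y(x, y) = -2*x**2 + 2*x*y + 6*y**2 - 4*y + 1.
  f_x(P) = -22, f_y(P) = 47 (gradient nonzero, so P is smooth).
Step 3: tangent line at P: -22·(x − 2) + 47·(y − 3) = 0.
Expanding: -22*x + 47*y - 97 = 0.


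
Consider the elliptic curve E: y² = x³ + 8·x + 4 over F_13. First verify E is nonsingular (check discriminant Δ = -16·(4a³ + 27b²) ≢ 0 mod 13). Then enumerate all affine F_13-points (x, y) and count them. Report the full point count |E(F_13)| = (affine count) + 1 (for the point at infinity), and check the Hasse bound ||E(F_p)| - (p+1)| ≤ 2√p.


Affine points = {(0, 2), (0, 11), (1, 0), (3, 4), (3, 9), (4, 3), (4, 10), (5, 0), (7, 0), (9, 5), (9, 8)}; affine count = 11; |E(F_13)| = 12.

Discriminant check: Δ ∝ 4a³ + 27b² = 4·8³ + 27·4² = 4·512 + 27·16 ≡ 10 (mod 13). Nonzero ⇒ E is nonsingular.
For each x ∈ F_13, compute rhs = x³ + 8·x + 4 mod 13, then count y ∈ F_13 with y² ≡ rhs.
  x = 0: rhs = 4, matching y values: 2, 11 (2 points).
  x = 1: rhs = 0, matching y values: 0 (1 points).
  x = 2: rhs = 2, matching y values: none (0 points).
  x = 3: rhs = 3, matching y values: 4, 9 (2 points).
  x = 4: rhs = 9, matching y values: 3, 10 (2 points).
  x = 5: rhs = 0, matching y values: 0 (1 points).
  x = 6: rhs = 8, matching y values: none (0 points).
  x = 7: rhs = 0, matching y values: 0 (1 points).
  x = 8: rhs = 8, matching y values: none (0 points).
  x = 9: rhs = 12, matching y values: 5, 8 (2 points).
  x = 10: rhs = 5, matching y values: none (0 points).
  x = 11: rhs = 6, matching y values: none (0 points).
  x = 12: rhs = 8, matching y values: none (0 points).
Total affine count: 11.
Full point count |E(F_13)| = 11 + 1 = 12.
Hasse bound: |12 − (13+1)| = |-2| = 2 ≤ 2√13 ≈ 7.2111 ✓.


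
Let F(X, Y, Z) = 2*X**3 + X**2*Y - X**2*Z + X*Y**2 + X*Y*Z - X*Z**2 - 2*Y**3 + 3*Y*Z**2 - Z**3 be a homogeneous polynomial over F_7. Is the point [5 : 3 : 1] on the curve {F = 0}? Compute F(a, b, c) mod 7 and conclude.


F(5,3,1) ≡ 1 (mod 7); P is NOT on the curve.

Evaluate F(5, 3, 1) term-by-term (mod 7).
  2*X**3 ↦ 2·125·1·1 = 250
  X**2*Y ↦ 1·25·3·1 = 75
  -X**2*Z ↦ -1·25·1·1 = -25
  X*Y**2 ↦ 1·5·9·1 = 45
  X*Y*Z ↦ 1·5·3·1 = 15
  -X*Z**2 ↦ -1·5·1·1 = -5
  -2*Y**3 ↦ -2·1·27·1 = -54
  3*Y*Z**2 ↦ 3·1·3·1 = 9
  -Z**3 ↦ -1·1·1·1 = -1
Sum: F(5, 3, 1) = (250) + (75) + (-25) + (45) + (15) + (-5) + (-54) + (9) + (-1) = 309.
Reducing mod 7: 309 ≡ 1 (mod 7).
Since F(a, b, c) ≡ 1 ≠ 0 (mod 7), P does NOT lie on the curve.


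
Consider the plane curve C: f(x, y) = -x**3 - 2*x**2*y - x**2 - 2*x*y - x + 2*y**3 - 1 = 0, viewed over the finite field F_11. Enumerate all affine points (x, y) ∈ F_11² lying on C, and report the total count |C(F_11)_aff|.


Affine F_11-points: {(0, 8), (2, 8), (3, 8), (5, 7), (6, 1), (6, 5), (7, 3), (10, 0)}; count = 8.

For each of the 121 pairs (x, y) ∈ F_11², evaluate f(x, y) mod 11. Record the zeros.
  x = 0: [0↦10, 1↦1, 2↦4, 3↦9, 4↦6, 5↦7, 6↦2, 7↦3, 8↦0, 9↦5, 10↦8]  zeros at y ∈ {8}
  x = 1: [0↦7, 1↦5, 2↦4, 3↦5, 4↦9, 5↦6, 6↦8, 7↦5, 8↦9, 9↦10, 10↦9]  zeros at y ∈ ∅
  x = 2: [0↦7, 1↦8, 2↦10, 3↦3, 4↦10, 5↦10, 6↦4, 7↦4, 8↦0, 9↦4, 10↦6]  zeros at y ∈ {8}
  x = 3: [0↦4, 1↦4, 2↦5, 3↦8, 4↦3, 5↦2, 6↦6, 7↦5, 8↦0, 9↦3, 10↦4]  zeros at y ∈ {8}
  x = 4: [0↦3, 1↦9, 2↦5, 3↦3, 4↦4, 5↦9, 6↦8, 7↦2, 8↦3, 9↦1, 10↦8]  zeros at y ∈ ∅
  x = 5: [0↦9, 1↦6, 2↦4, 3↦4, 4↦7, 5↦3, 6↦4, 7↦0, 8↦3, 9↦3, 10↦1]  zeros at y ∈ {7}
  x = 6: [0↦5, 1↦0, 2↦7, 3↦5, 4↦6, 5↦0, 6↦10, 7↦4, 8↦5, 9↦3, 10↦10]  zeros at y ∈ {1, 5}
  x = 7: [0↦7, 1↦7, 2↦8, 3↦0, 4↦6, 5↦5, 6↦9, 7↦8, 8↦3, 9↦6, 10↦7]  zeros at y ∈ {3}
  x = 8: [0↦9, 1↦10, 2↦1, 3↦5, 4↦1, 5↦1, 6↦6, 7↦6, 8↦2, 9↦6, 10↦8]  zeros at y ∈ ∅
  x = 9: [0↦5, 1↦3, 2↦2, 3↦3, 4↦7, 5↦4, 6↦6, 7↦3, 8↦7, 9↦8, 10↦7]  zeros at y ∈ ∅
  x = 10: [0↦0, 1↦2, 2↦5, 3↦10, 4↦7, 5↦8, 6↦3, 7↦4, 8↦1, 9↦6, 10↦9]  zeros at y ∈ {0}
Collecting zeros: affine points = {(0, 8), (2, 8), (3, 8), (5, 7), (6, 1), (6, 5), (7, 3), (10, 0)}.
Total count |C(F_11)_aff| = 8.


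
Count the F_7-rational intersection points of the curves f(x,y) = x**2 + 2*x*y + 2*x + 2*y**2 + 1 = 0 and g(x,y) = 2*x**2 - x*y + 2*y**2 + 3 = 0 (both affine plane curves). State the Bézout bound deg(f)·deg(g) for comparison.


Common zeros: {(4, 2), (5, 3)}; count = 2; Bézout bound = 4.

deg(f) = 2, deg(g) = 2, so Bézout bound = 4.
Scan x ∈ F_7. For each x, list the y ∈ F_7 with f(x, y) ≡ 0 and those with g(x, y) ≡ 0 (mod 7); the common zeros in that column are the intersection.
  x = 0: f ≡ 0 at y ∈ ∅; g ≡ 0 at y ∈ {3, 4}; common: ∅.
  x = 1: f ≡ 0 at y ∈ {3}; g ≡ 0 at y ∈ ∅; common: ∅.
  x = 2: f ≡ 0 at y ∈ {6}; g ≡ 0 at y ∈ {4}; common: ∅.
  x = 3: f ≡ 0 at y ∈ ∅; g ≡ 0 at y ∈ {0, 5}; common: ∅.
  x = 4: f ≡ 0 at y ∈ {1, 2}; g ≡ 0 at y ∈ {0, 2}; common: {2}.
  x = 5: f ≡ 0 at y ∈ {3, 6}; g ≡ 0 at y ∈ {3}; common: {3}.
  x = 6: f ≡ 0 at y ∈ {0, 1}; g ≡ 0 at y ∈ ∅; common: ∅.
Collecting: common zeros = {(4, 2), (5, 3)}, so the count is 2.
Comparison with the Bézout bound: 2 ≤ 4 = deg(f)·deg(g), as expected for curves with no common component (the affine F_7-count falls short of the bound because intersections may lie at infinity, over extension fields, or carry multiplicity).


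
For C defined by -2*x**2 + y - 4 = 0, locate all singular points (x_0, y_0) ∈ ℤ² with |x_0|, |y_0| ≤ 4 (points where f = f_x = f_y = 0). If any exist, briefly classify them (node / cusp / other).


No singular points in the scanned grid; C is smooth there.

Compute partial derivatives:
  f_x = -4*x.
  f_y = 1.
f_y = 1 is a nonzero constant, so f_y never vanishes: no point (x, y) can satisfy f = f_x = f_y = 0. In particular no (x, y) ∈ {−4, ..., 4}² is singular; the curve is smooth.


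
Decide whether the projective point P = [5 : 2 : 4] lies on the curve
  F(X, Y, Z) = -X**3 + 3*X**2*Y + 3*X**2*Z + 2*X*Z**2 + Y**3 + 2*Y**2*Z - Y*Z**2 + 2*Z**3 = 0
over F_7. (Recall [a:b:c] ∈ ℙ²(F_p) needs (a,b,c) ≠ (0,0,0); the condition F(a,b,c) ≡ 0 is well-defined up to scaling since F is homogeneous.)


F(5,2,4) ≡ 5 (mod 7); P is NOT on the curve.

Evaluate F(5, 2, 4) term-by-term (mod 7).
  -X**3 ↦ -1·125·1·1 = -125
  3*X**2*Y ↦ 3·25·2·1 = 150
  3*X**2*Z ↦ 3·25·1·4 = 300
  2*X*Z**2 ↦ 2·5·1·16 = 160
  Y**3 ↦ 1·1·8·1 = 8
  2*Y**2*Z ↦ 2·1·4·4 = 32
  -Y*Z**2 ↦ -1·1·2·16 = -32
  2*Z**3 ↦ 2·1·1·64 = 128
Sum: F(5, 2, 4) = (-125) + (150) + (300) + (160) + (8) + (32) + (-32) + (128) = 621.
Reducing mod 7: 621 ≡ 5 (mod 7).
Since F(a, b, c) ≡ 5 ≠ 0 (mod 7), P does NOT lie on the curve.


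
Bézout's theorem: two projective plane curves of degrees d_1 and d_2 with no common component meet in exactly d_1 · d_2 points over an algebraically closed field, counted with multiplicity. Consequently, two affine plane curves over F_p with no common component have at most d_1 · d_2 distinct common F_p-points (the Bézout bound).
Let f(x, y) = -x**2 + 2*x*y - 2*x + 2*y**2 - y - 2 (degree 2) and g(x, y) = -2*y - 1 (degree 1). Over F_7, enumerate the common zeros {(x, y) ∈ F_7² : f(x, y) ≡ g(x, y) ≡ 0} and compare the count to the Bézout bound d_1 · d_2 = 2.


Common zeros: ∅; count = 0; Bézout bound = 2.

deg(f) = 2, deg(g) = 1, so Bézout bound = 2.
Scan x ∈ F_7. For each x, list the y ∈ F_7 with f(x, y) ≡ 0 and those with g(x, y) ≡ 0 (mod 7); the common zeros in that column are the intersection.
  x = 0: f ≡ 0 at y ∈ ∅; g ≡ 0 at y ∈ {3}; common: ∅.
  x = 1: f ≡ 0 at y ∈ ∅; g ≡ 0 at y ∈ {3}; common: ∅.
  x = 2: f ≡ 0 at y ∈ ∅; g ≡ 0 at y ∈ {3}; common: ∅.
  x = 3: f ≡ 0 at y ∈ {4}; g ≡ 0 at y ∈ {3}; common: ∅.
  x = 4: f ≡ 0 at y ∈ ∅; g ≡ 0 at y ∈ {3}; common: ∅.
  x = 5: f ≡ 0 at y ∈ ∅; g ≡ 0 at y ∈ {3}; common: ∅.
  x = 6: f ≡ 0 at y ∈ ∅; g ≡ 0 at y ∈ {3}; common: ∅.
Collecting: common zeros = ∅, so the count is 0.
Comparison with the Bézout bound: 0 ≤ 2 = deg(f)·deg(g), as expected for curves with no common component (the affine F_7-count falls short of the bound because intersections may lie at infinity, over extension fields, or carry multiplicity).


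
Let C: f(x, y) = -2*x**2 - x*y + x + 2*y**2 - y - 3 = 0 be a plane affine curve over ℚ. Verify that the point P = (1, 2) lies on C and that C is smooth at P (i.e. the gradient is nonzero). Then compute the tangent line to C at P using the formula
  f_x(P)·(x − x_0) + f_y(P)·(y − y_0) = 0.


Tangent line at P: -5*x + 6*y - 7 = 0.

Step 1: f(1, 2) = 0, so P lies on C.
Step 2: partial derivatives
  f_x(x, y) = -4*x - y + 1, f_y(x, y) = -x + 4*y - 1.
  f_x(P) = -5, f_y(P) = 6 (gradient nonzero, so P is smooth).
Step 3: tangent line at P: -5·(x − 1) + 6·(y − 2) = 0.
Expanding: -5*x + 6*y - 7 = 0.


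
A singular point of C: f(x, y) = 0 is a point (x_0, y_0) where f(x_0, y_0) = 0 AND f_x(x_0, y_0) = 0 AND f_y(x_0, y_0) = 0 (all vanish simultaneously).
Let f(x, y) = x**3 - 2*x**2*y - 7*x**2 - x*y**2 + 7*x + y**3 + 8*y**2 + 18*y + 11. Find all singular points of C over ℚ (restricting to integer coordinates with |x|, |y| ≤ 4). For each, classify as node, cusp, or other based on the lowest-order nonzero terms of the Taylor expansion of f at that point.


Singular points: {(1, -2)}; classification: cusp.

Compute partial derivatives:
  f_x = 3*x**2 - 4*x*y - 14*x - y**2 + 7.
  f_y = -2*x**2 - 2*x*y + 3*y**2 + 16*y + 18.
Scan x_0 ∈ {−4, ..., 4}. For each x_0, f_y(x_0, y) is a polynomial in y; find its integer roots y ∈ {−4, ..., 4}, then test f_x and f at those candidates.
  x = -4: f_y(-4, y) = 3*y**2 + 24*y - 14; no integer root y with |y| ≤ 4.
  x = -3: f_y(-3, y) = 3*y**2 + 22*y; vanishes at y ∈ {0}. (-3, 0): f_x = 76 ≠ 0.
  x = -2: f_y(-2, y) = 3*y**2 + 20*y + 10; no integer root y with |y| ≤ 4.
  x = -1: f_y(-1, y) = 3*y**2 + 18*y + 16; no integer root y with |y| ≤ 4.
  x = 0: f_y(0, y) = 3*y**2 + 16*y + 18; no integer root y with |y| ≤ 4.
  x = 1: f_y(1, y) = 3*y**2 + 14*y + 16; vanishes at y ∈ {-2}. (1, -2): f_x = 0, f = 0 — SINGULAR.
  x = 2: f_y(2, y) = 3*y**2 + 12*y + 10; no integer root y with |y| ≤ 4.
  x = 3: f_y(3, y) = 3*y**2 + 10*y; vanishes at y ∈ {0}. (3, 0): f_x = -8 ≠ 0.
  x = 4: f_y(4, y) = 3*y**2 + 8*y - 14; no integer root y with |y| ≤ 4.
Only singular point on the grid: (1, -2).
Classify: substitute x = 1 + u, y = -2 + v and expand: f = u**3 - 2*u**2*v - u*v**2 + v**3 + v**2.
No constant or linear terms (consistent with a singular point). Quadratic part: v**2. Cubic part: u**3 - 2*u**2*v - u*v**2 + v**3.
The quadratic part v**2 is a perfect square, so there is a single (double) tangent line v = 0, i.e. y = -2. Restricting the cubic part to that line (v = 0) leaves u**3 ≠ 0, so f is not divisible by v and the branch is v² ≈ -u**3 to lowest order — this is a cusp.
Classification: cusp.


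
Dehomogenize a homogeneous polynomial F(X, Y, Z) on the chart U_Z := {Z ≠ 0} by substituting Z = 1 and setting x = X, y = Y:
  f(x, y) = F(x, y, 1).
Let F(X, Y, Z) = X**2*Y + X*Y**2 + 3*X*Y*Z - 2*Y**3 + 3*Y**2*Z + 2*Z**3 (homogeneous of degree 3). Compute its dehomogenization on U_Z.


f(x, y) = x**2*y + x*y**2 + 3*x*y - 2*y**3 + 3*y**2 + 2

On U_Z we set Z = 1. Each monomial c·X^i·Y^j·Z^k in F becomes c·x^i·y^j·1^k = c·x^i·y^j.
Substituting Z = 1: F(X, Y, 1) = x**2*y + x*y**2 + 3*x*y - 2*y**3 + 3*y**2 + 2.
Note: deg(f) ≤ deg(F) = 3; strict inequality happens when F is divisible by Z (lost terms).


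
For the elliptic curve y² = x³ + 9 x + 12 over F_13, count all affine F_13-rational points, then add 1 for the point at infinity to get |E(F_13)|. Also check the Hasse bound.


Affine points = {(0, 5), (0, 8), (1, 3), (1, 10), (2, 5), (2, 8), (3, 1), (3, 12), (5, 0), (6, 3), (6, 10), (9, 4), (9, 9), (10, 6), (10, 7), (11, 5), (11, 8)}; affine count = 17; |E(F_13)| = 18.

Discriminant check: Δ ∝ 4a³ + 27b² = 4·9³ + 27·12² = 4·729 + 27·144 ≡ 5 (mod 13). Nonzero ⇒ E is nonsingular.
For each x ∈ F_13, compute rhs = x³ + 9·x + 12 mod 13, then count y ∈ F_13 with y² ≡ rhs.
  x = 0: rhs = 12, matching y values: 5, 8 (2 points).
  x = 1: rhs = 9, matching y values: 3, 10 (2 points).
  x = 2: rhs = 12, matching y values: 5, 8 (2 points).
  x = 3: rhs = 1, matching y values: 1, 12 (2 points).
  x = 4: rhs = 8, matching y values: none (0 points).
  x = 5: rhs = 0, matching y values: 0 (1 points).
  x = 6: rhs = 9, matching y values: 3, 10 (2 points).
  x = 7: rhs = 2, matching y values: none (0 points).
  x = 8: rhs = 11, matching y values: none (0 points).
  x = 9: rhs = 3, matching y values: 4, 9 (2 points).
  x = 10: rhs = 10, matching y values: 6, 7 (2 points).
  x = 11: rhs = 12, matching y values: 5, 8 (2 points).
  x = 12: rhs = 2, matching y values: none (0 points).
Total affine count: 17.
Full point count |E(F_13)| = 17 + 1 = 18.
Hasse bound: |18 − (13+1)| = |4| = 4 ≤ 2√13 ≈ 7.2111 ✓.


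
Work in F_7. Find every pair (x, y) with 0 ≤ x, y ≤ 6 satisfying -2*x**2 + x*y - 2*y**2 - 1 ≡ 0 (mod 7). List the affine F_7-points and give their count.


Affine F_7-points: {(2, 3), (2, 5), (3, 2), (3, 3), (4, 4), (4, 5), (5, 2), (5, 4)}; count = 8.

For each of the 49 pairs (x, y) ∈ F_7², evaluate f(x, y) mod 7. Record the zeros.
  x = 0: [0↦6, 1↦4, 2↦5, 3↦2, 4↦2, 5↦5, 6↦4]  zeros at y ∈ ∅
  x = 1: [0↦4, 1↦3, 2↦5, 3↦3, 4↦4, 5↦1, 6↦1]  zeros at y ∈ ∅
  x = 2: [0↦5, 1↦5, 2↦1, 3↦0, 4↦2, 5↦0, 6↦1]  zeros at y ∈ {3, 5}
  x = 3: [0↦2, 1↦3, 2↦0, 3↦0, 4↦3, 5↦2, 6↦4]  zeros at y ∈ {2, 3}
  x = 4: [0↦2, 1↦4, 2↦2, 3↦3, 4↦0, 5↦0, 6↦3]  zeros at y ∈ {4, 5}
  x = 5: [0↦5, 1↦1, 2↦0, 3↦2, 4↦0, 5↦1, 6↦5]  zeros at y ∈ {2, 4}
  x = 6: [0↦4, 1↦1, 2↦1, 3↦4, 4↦3, 5↦5, 6↦3]  zeros at y ∈ ∅
Collecting zeros: affine points = {(2, 3), (2, 5), (3, 2), (3, 3), (4, 4), (4, 5), (5, 2), (5, 4)}.
Total count |C(F_7)_aff| = 8.


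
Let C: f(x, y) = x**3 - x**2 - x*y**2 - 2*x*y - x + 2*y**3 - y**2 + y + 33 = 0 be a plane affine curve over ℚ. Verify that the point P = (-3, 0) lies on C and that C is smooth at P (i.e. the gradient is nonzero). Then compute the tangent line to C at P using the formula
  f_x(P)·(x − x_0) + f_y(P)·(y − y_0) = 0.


Tangent line at P: 32*x + 7*y + 96 = 0.

Step 1: f(-3, 0) = 0, so P lies on C.
Step 2: partial derivatives
  f_x(x, y) = 3*x**2 - 2*x - y**2 - 2*y - 1, f_y(x, y) = -2*x*y - 2*x + 6*y**2 - 2*y + 1.
  f_x(P) = 32, f_y(P) = 7 (gradient nonzero, so P is smooth).
Step 3: tangent line at P: 32·(x − -3) + 7·(y − 0) = 0.
Expanding: 32*x + 7*y + 96 = 0.


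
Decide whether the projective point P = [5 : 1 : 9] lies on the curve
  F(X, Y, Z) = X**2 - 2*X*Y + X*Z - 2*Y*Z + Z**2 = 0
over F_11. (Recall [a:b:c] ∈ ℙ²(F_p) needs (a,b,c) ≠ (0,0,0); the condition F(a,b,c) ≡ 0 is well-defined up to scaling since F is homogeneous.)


F(5,1,9) ≡ 2 (mod 11); P is NOT on the curve.

Evaluate F(5, 1, 9) term-by-term (mod 11).
  X**2 ↦ 1·25·1·1 = 25
  -2*X*Y ↦ -2·5·1·1 = -10
  X*Z ↦ 1·5·1·9 = 45
  -2*Y*Z ↦ -2·1·1·9 = -18
  Z**2 ↦ 1·1·1·81 = 81
Sum: F(5, 1, 9) = (25) + (-10) + (45) + (-18) + (81) = 123.
Reducing mod 11: 123 ≡ 2 (mod 11).
Since F(a, b, c) ≡ 2 ≠ 0 (mod 11), P does NOT lie on the curve.


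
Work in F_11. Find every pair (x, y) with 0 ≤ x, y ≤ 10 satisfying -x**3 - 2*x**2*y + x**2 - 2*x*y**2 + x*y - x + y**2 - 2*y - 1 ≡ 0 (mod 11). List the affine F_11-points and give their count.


Affine F_11-points: {(1, 9), (1, 10), (3, 0), (3, 1), (6, 0), (8, 1), (8, 7), (9, 3), (9, 6), (10, 1), (10, 8)}; count = 11.

For each of the 121 pairs (x, y) ∈ F_11², evaluate f(x, y) mod 11. Record the zeros.
  x = 0: [0↦10, 1↦9, 2↦10, 3↦2, 4↦7, 5↦3, 6↦1, 7↦1, 8↦3, 9↦7, 10↦2]  zeros at y ∈ ∅
  x = 1: [0↦9, 1↦5, 2↦10, 3↦2, 4↦3, 5↦2, 6↦10, 7↦5, 8↦9, 9↦0, 10↦0]  zeros at y ∈ {9, 10}
  x = 2: [0↦4, 1↦4, 2↦9, 3↦8, 4↦1, 5↦10, 6↦2, 7↦10, 8↦1, 9↦8, 10↦9]  zeros at y ∈ ∅
  x = 3: [0↦0, 1↦0, 2↦1, 3↦3, 4↦6, 5↦10, 6↦4, 7↦10, 8↦6, 9↦3, 10↦1]  zeros at y ∈ {0, 1}
  x = 4: [0↦2, 1↦9, 2↦2, 3↦3, 4↦1, 5↦7, 6↦10, 7↦10, 8↦7, 9↦1, 10↦3]  zeros at y ∈ ∅
  x = 5: [0↦4, 1↦3, 2↦6, 3↦2, 4↦2, 5↦6, 6↦3, 7↦4, 8↦9, 9↦7, 10↦9]  zeros at y ∈ ∅
  x = 6: [0↦0, 1↦9, 2↦7, 3↦5, 4↦3, 5↦1, 6↦10, 7↦8, 8↦6, 9↦4, 10↦2]  zeros at y ∈ {0}
  x = 7: [0↦6, 1↦10, 2↦10, 3↦6, 4↦9, 5↦8, 6↦3, 7↦5, 8↦3, 9↦8, 10↦9]  zeros at y ∈ ∅
  x = 8: [0↦5, 1↦0, 2↦9, 3↦10, 4↦3, 5↦10, 6↦9, 7↦0, 8↦5, 9↦2, 10↦2]  zeros at y ∈ {1, 7}
  x = 9: [0↦2, 1↦6, 2↦9, 3↦0, 4↦1, 5↦1, 6↦0, 7↦9, 8↦6, 9↦2, 10↦8]  zeros at y ∈ {3, 6}
  x = 10: [0↦2, 1↦0, 2↦4, 3↦3, 4↦8, 5↦8, 6↦3, 7↦4, 8↦0, 9↦2, 10↦10]  zeros at y ∈ {1, 8}
Collecting zeros: affine points = {(1, 9), (1, 10), (3, 0), (3, 1), (6, 0), (8, 1), (8, 7), (9, 3), (9, 6), (10, 1), (10, 8)}.
Total count |C(F_11)_aff| = 11.


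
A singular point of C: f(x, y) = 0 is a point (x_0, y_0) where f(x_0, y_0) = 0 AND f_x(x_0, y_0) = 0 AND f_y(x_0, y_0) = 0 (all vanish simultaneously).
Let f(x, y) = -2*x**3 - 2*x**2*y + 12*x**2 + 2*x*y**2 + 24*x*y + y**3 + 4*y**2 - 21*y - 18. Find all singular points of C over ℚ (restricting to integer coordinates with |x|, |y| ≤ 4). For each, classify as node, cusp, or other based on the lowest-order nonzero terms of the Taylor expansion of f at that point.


Singular points: {(3, -3)}; classification: cusp.

Compute partial derivatives:
  f_x = -6*x**2 - 4*x*y + 24*x + 2*y**2 + 24*y.
  f_y = -2*x**2 + 4*x*y + 24*x + 3*y**2 + 8*y - 21.
Scan x_0 ∈ {−4, ..., 4}. For each x_0, f_y(x_0, y) is a polynomial in y; find its integer roots y ∈ {−4, ..., 4}, then test f_x and f at those candidates.
  x = -4: f_y(-4, y) = 3*y**2 - 8*y - 149; no integer root y with |y| ≤ 4.
  x = -3: f_y(-3, y) = 3*y**2 - 4*y - 111; no integer root y with |y| ≤ 4.
  x = -2: f_y(-2, y) = 3*y**2 - 77; no integer root y with |y| ≤ 4.
  x = -1: f_y(-1, y) = 3*y**2 + 4*y - 47; no integer root y with |y| ≤ 4.
  x = 0: f_y(0, y) = 3*y**2 + 8*y - 21; no integer root y with |y| ≤ 4.
  x = 1: f_y(1, y) = 3*y**2 + 12*y + 1; no integer root y with |y| ≤ 4.
  x = 2: f_y(2, y) = 3*y**2 + 16*y + 19; no integer root y with |y| ≤ 4.
  x = 3: f_y(3, y) = 3*y**2 + 20*y + 33; vanishes at y ∈ {-3}. (3, -3): f_x = 0, f = 0 — SINGULAR.
  x = 4: f_y(4, y) = 3*y**2 + 24*y + 43; no integer root y with |y| ≤ 4.
Only singular point on the grid: (3, -3).
Classify: substitute x = 3 + u, y = -3 + v and expand: f = -2*u**3 - 2*u**2*v + 2*u*v**2 + v**3 + v**2.
No constant or linear terms (consistent with a singular point). Quadratic part: v**2. Cubic part: -2*u**3 - 2*u**2*v + 2*u*v**2 + v**3.
The quadratic part v**2 is a perfect square, so there is a single (double) tangent line v = 0, i.e. y = -3. Restricting the cubic part to that line (v = 0) leaves -2*u**3 ≠ 0, so f is not divisible by v and the branch is v² ≈ 2*u**3 to lowest order — this is a cusp.
Classification: cusp.


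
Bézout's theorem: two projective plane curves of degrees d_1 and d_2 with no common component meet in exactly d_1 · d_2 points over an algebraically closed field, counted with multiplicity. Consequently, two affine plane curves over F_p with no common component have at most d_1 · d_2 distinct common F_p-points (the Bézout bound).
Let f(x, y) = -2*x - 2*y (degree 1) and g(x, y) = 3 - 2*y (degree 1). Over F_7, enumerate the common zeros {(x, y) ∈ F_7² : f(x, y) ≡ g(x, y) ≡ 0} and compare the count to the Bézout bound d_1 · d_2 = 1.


Common zeros: {(2, 5)}; count = 1; Bézout bound = 1.

deg(f) = 1, deg(g) = 1, so Bézout bound = 1.
Scan x ∈ F_7. For each x, list the y ∈ F_7 with f(x, y) ≡ 0 and those with g(x, y) ≡ 0 (mod 7); the common zeros in that column are the intersection.
  x = 0: f ≡ 0 at y ∈ {0}; g ≡ 0 at y ∈ {5}; common: ∅.
  x = 1: f ≡ 0 at y ∈ {6}; g ≡ 0 at y ∈ {5}; common: ∅.
  x = 2: f ≡ 0 at y ∈ {5}; g ≡ 0 at y ∈ {5}; common: {5}.
  x = 3: f ≡ 0 at y ∈ {4}; g ≡ 0 at y ∈ {5}; common: ∅.
  x = 4: f ≡ 0 at y ∈ {3}; g ≡ 0 at y ∈ {5}; common: ∅.
  x = 5: f ≡ 0 at y ∈ {2}; g ≡ 0 at y ∈ {5}; common: ∅.
  x = 6: f ≡ 0 at y ∈ {1}; g ≡ 0 at y ∈ {5}; common: ∅.
Collecting: common zeros = {(2, 5)}, so the count is 1.
Comparison with the Bézout bound: 1 ≤ 1 = deg(f)·deg(g), as expected for curves with no common component (the bound is attained).


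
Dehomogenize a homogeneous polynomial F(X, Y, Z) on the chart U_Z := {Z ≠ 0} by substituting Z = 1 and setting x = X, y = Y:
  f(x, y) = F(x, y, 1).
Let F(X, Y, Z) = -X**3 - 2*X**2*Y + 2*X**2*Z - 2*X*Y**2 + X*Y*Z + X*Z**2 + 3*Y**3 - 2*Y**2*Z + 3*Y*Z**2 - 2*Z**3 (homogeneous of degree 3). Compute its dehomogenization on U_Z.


f(x, y) = -x**3 - 2*x**2*y + 2*x**2 - 2*x*y**2 + x*y + x + 3*y**3 - 2*y**2 + 3*y - 2

On U_Z we set Z = 1. Each monomial c·X^i·Y^j·Z^k in F becomes c·x^i·y^j·1^k = c·x^i·y^j.
Substituting Z = 1: F(X, Y, 1) = -x**3 - 2*x**2*y + 2*x**2 - 2*x*y**2 + x*y + x + 3*y**3 - 2*y**2 + 3*y - 2.
Note: deg(f) ≤ deg(F) = 3; strict inequality happens when F is divisible by Z (lost terms).


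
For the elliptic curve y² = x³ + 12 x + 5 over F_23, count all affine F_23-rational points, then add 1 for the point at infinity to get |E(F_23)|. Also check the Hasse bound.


Affine points = {(1, 8), (1, 15), (4, 5), (4, 18), (5, 11), (5, 12), (7, 8), (7, 15), (13, 9), (13, 14), (15, 8), (15, 15), (17, 4), (17, 19), (18, 2), (18, 21), (19, 10), (19, 13)}; affine count = 18; |E(F_23)| = 19.

Discriminant check: Δ ∝ 4a³ + 27b² = 4·12³ + 27·5² = 4·1728 + 27·25 ≡ 20 (mod 23). Nonzero ⇒ E is nonsingular.
For each x ∈ F_23, compute rhs = x³ + 12·x + 5 mod 23, then count y ∈ F_23 with y² ≡ rhs.
  x = 0: rhs = 5, matching y values: none (0 points).
  x = 1: rhs = 18, matching y values: 8, 15 (2 points).
  x = 2: rhs = 14, matching y values: none (0 points).
  x = 3: rhs = 22, matching y values: none (0 points).
  x = 4: rhs = 2, matching y values: 5, 18 (2 points).
  x = 5: rhs = 6, matching y values: 11, 12 (2 points).
  x = 6: rhs = 17, matching y values: none (0 points).
  x = 7: rhs = 18, matching y values: 8, 15 (2 points).
  x = 8: rhs = 15, matching y values: none (0 points).
  x = 9: rhs = 14, matching y values: none (0 points).
  x = 10: rhs = 21, matching y values: none (0 points).
  x = 11: rhs = 19, matching y values: none (0 points).
  x = 12: rhs = 14, matching y values: none (0 points).
  x = 13: rhs = 12, matching y values: 9, 14 (2 points).
  x = 14: rhs = 19, matching y values: none (0 points).
  x = 15: rhs = 18, matching y values: 8, 15 (2 points).
  x = 16: rhs = 15, matching y values: none (0 points).
  x = 17: rhs = 16, matching y values: 4, 19 (2 points).
  x = 18: rhs = 4, matching y values: 2, 21 (2 points).
  x = 19: rhs = 8, matching y values: 10, 13 (2 points).
  x = 20: rhs = 11, matching y values: none (0 points).
  x = 21: rhs = 19, matching y values: none (0 points).
  x = 22: rhs = 15, matching y values: none (0 points).
Total affine count: 18.
Full point count |E(F_23)| = 18 + 1 = 19.
Hasse bound: |19 − (23+1)| = |-5| = 5 ≤ 2√23 ≈ 9.5917 ✓.


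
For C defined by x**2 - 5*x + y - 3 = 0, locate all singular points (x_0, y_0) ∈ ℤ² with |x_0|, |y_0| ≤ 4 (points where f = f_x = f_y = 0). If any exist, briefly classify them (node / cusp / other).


No singular points in the scanned grid; C is smooth there.

Compute partial derivatives:
  f_x = 2*x - 5.
  f_y = 1.
f_y = 1 is a nonzero constant, so f_y never vanishes: no point (x, y) can satisfy f = f_x = f_y = 0. In particular no (x, y) ∈ {−4, ..., 4}² is singular; the curve is smooth.


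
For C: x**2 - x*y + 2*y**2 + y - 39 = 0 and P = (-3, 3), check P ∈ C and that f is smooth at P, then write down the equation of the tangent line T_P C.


Tangent line at P: -9*x + 16*y - 75 = 0.

Step 1: f(-3, 3) = 0, so P lies on C.
Step 2: partial derivatives
  f_x(x, y) = 2*x - y, f_y(x, y) = -x + 4*y + 1.
  f_x(P) = -9, f_y(P) = 16 (gradient nonzero, so P is smooth).
Step 3: tangent line at P: -9·(x − -3) + 16·(y − 3) = 0.
Expanding: -9*x + 16*y - 75 = 0.


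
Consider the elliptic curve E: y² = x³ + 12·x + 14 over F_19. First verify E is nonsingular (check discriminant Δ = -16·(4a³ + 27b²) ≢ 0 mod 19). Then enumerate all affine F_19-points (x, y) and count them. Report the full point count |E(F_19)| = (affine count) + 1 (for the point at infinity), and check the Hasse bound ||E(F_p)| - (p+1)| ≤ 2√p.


Affine points = {(3, 1), (3, 18), (5, 3), (5, 16), (6, 6), (6, 13), (7, 2), (7, 17), (12, 9), (12, 10), (13, 7), (13, 12), (14, 0), (15, 4), (15, 15), (17, 1), (17, 18), (18, 1), (18, 18)}; affine count = 19; |E(F_19)| = 20.

Discriminant check: Δ ∝ 4a³ + 27b² = 4·12³ + 27·14² = 4·1728 + 27·196 ≡ 6 (mod 19). Nonzero ⇒ E is nonsingular.
For each x ∈ F_19, compute rhs = x³ + 12·x + 14 mod 19, then count y ∈ F_19 with y² ≡ rhs.
  x = 0: rhs = 14, matching y values: none (0 points).
  x = 1: rhs = 8, matching y values: none (0 points).
  x = 2: rhs = 8, matching y values: none (0 points).
  x = 3: rhs = 1, matching y values: 1, 18 (2 points).
  x = 4: rhs = 12, matching y values: none (0 points).
  x = 5: rhs = 9, matching y values: 3, 16 (2 points).
  x = 6: rhs = 17, matching y values: 6, 13 (2 points).
  x = 7: rhs = 4, matching y values: 2, 17 (2 points).
  x = 8: rhs = 14, matching y values: none (0 points).
  x = 9: rhs = 15, matching y values: none (0 points).
  x = 10: rhs = 13, matching y values: none (0 points).
  x = 11: rhs = 14, matching y values: none (0 points).
  x = 12: rhs = 5, matching y values: 9, 10 (2 points).
  x = 13: rhs = 11, matching y values: 7, 12 (2 points).
  x = 14: rhs = 0, matching y values: 0 (1 points).
  x = 15: rhs = 16, matching y values: 4, 15 (2 points).
  x = 16: rhs = 8, matching y values: none (0 points).
  x = 17: rhs = 1, matching y values: 1, 18 (2 points).
  x = 18: rhs = 1, matching y values: 1, 18 (2 points).
Total affine count: 19.
Full point count |E(F_19)| = 19 + 1 = 20.
Hasse bound: |20 − (19+1)| = |0| = 0 ≤ 2√19 ≈ 8.7178 ✓.
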